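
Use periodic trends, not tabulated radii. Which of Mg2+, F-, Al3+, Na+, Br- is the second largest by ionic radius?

F-

Al3+ has 10 e⁻ (Z=13), Mg2+ has 10 e⁻ (Z=12), Na+ has 10 e⁻ (Z=11), F- has 10 e⁻ (Z=9), Br- has 36 e⁻ (Z=35). Al3+ < Mg2+ (both 10 e⁻, Z=13>12); Mg2+ < Na+ (isoelectronic, higher Z=12 is smaller); Na+ < F- (both 10 e⁻, Z=11>9); F- < Br- (same group, period 2 vs 4).
Full ascending order: Al3+ < Mg2+ < Na+ < F- < Br-. Counting from the largest, position 2 is F-.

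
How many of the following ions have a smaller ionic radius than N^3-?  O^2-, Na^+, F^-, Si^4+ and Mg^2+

5

Isoelectronic series (10 e⁻ each). Size is set by nuclear charge: more protons means a smaller ion. Si^4+ (Z=14), Mg^2+ (Z=12), Na^+ (Z=11), F^- (Z=9), O^2- (Z=8), N^3- (Z=7).
Overall: Si^4+ < Mg^2+ < Na^+ < F^- < O^2- < N^3-. N^3- has 5 below it and 0 above. Count: 5.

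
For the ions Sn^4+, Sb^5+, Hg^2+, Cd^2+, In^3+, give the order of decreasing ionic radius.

Hg^2+ > Cd^2+ > In^3+ > Sn^4+ > Sb^5+

Electron counts and nuclear charges: Sb^5+ (Z=51, 46 e⁻), Sn^4+ (Z=50, 46 e⁻), In^3+ (Z=49, 46 e⁻), Cd^2+ (Z=48, 46 e⁻), Hg^2+ (Z=80, 78 e⁻). Sb^5+ < Sn^4+ (isoelectronic, higher Z=51 is smaller); Sn^4+ < In^3+ (isoelectronic, higher Z=50 is smaller); In^3+ < Cd^2+ (isoelectronic, higher Z=49 is smaller); Cd^2+ < Hg^2+ (same group, period 5 vs 6).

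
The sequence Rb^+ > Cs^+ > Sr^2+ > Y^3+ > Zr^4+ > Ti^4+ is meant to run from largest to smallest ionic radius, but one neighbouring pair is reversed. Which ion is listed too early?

Rb^+

The pair Rb^+, Cs^+ is the wrong way round — both in group 1 with the same charge; Rb^+ (period 5) has the smaller radius. All other adjacent pairs agree with periodic trends, so Rb^+ is the misplaced ion.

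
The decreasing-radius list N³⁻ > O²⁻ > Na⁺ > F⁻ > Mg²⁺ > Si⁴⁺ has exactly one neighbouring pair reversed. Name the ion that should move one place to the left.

The pair Na⁺, F⁻ is the wrong way round — they are isoelectronic (10 e⁻) and Na has more protons than F (11 vs 9), making Na⁺ smaller. All other adjacent pairs agree with periodic trends, so F⁻ is the misplaced ion.

F⁻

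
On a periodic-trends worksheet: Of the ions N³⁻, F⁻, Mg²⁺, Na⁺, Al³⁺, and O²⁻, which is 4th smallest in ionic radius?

F⁻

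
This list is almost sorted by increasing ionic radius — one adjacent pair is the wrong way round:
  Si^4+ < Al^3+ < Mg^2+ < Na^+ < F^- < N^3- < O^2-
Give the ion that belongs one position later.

Check each adjacent pair. N^3- and O^2- are reversed: both have 10 electrons but Z(O)=8 > Z(N)=7, so O^2- should be the smaller of the two. No other neighbouring pair contradicts the periodic trends, so N^3- is the ion listed too early.

N^3-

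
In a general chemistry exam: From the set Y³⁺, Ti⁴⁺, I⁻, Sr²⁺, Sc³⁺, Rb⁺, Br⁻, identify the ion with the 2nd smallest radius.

Ti⁴⁺ (Z=22, 18 e⁻), Sc³⁺ (Z=21, 18 e⁻), Y³⁺ (Z=39, 36 e⁻), Sr²⁺ (Z=38, 36 e⁻), Rb⁺ (Z=37, 36 e⁻), Br⁻ (Z=35, 36 e⁻), I⁻ (Z=53, 54 e⁻). Ti⁴⁺ < Sc³⁺ (both 18 e⁻, Z=22>21); Sc³⁺ < Y³⁺ (same group, 1 shell fewer); Y³⁺ < Sr²⁺ (both 36 e⁻, Z=39>38); Sr²⁺ < Rb⁺ (both 36 e⁻, Z=38>37); Rb⁺ < Br⁻ (isoelectronic, higher Z=37 is smaller); Br⁻ < I⁻ (same group, 1 shell fewer).
That gives Ti⁴⁺ < Sc³⁺ < Y³⁺ < Sr²⁺ < Rb⁺ < Br⁻ < I⁻. From the smallest end, number 2 is Sc³⁺.

Sc³⁺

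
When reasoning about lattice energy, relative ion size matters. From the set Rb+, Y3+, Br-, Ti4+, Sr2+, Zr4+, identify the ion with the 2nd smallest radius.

Zr4+

Ti4+ (Z=22, 18 e⁻), Zr4+ (Z=40, 36 e⁻), Y3+ (Z=39, 36 e⁻), Sr2+ (Z=38, 36 e⁻), Rb+ (Z=37, 36 e⁻), Br- (Z=35, 36 e⁻). Ti4+ < Zr4+ (same group, 1 shell fewer); Zr4+ < Y3+ (isoelectronic, higher Z=40 is smaller); Y3+ < Sr2+ (both 36 e⁻, Z=39>38); Sr2+ < Rb+ (isoelectronic, higher Z=38 is smaller); Rb+ < Br- (both 36 e⁻, Z=37>35).
That gives Ti4+ < Zr4+ < Y3+ < Sr2+ < Rb+ < Br-. From the smallest end, number 2 is Zr4+.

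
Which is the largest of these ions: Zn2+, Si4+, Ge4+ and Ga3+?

Zn2+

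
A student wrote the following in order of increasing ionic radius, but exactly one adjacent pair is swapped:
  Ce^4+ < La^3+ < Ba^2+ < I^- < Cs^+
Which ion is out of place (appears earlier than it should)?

I^-

Scanning neighbour by neighbour, only I^-/Cs^+ violates a trend: both have 54 electrons but Z(Cs)=55 > Z(I)=53, so Cs^+ should be the smaller of the two. That makes I^- the one sitting a position early relative to where it belongs.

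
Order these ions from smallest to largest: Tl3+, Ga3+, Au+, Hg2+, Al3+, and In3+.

Al3+ < Ga3+ < In3+ < Tl3+ < Hg2+ < Au+

Electron counts and nuclear charges: Al3+: 10 e⁻, Z=13, Ga3+: 28 e⁻, Z=31, In3+: 46 e⁻, Z=49, Tl3+: 78 e⁻, Z=81, Hg2+: 78 e⁻, Z=80, Au+: 78 e⁻, Z=79. Al3+ < Ga3+ (same group, period 3 vs 4); Ga3+ < In3+ (same group, period 4 vs 5); In3+ < Tl3+ (same group, period 5 vs 6); Tl3+ < Hg2+ (isoelectronic, higher Z=81 is smaller); Hg2+ < Au+ (both 78 e⁻, Z=80>79).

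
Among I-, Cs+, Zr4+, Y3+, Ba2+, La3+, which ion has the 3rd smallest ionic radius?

Electron counts and nuclear charges: Zr4+ has 36 e⁻ (Z=40), Y3+ has 36 e⁻ (Z=39), La3+ has 54 e⁻ (Z=57), Ba2+ has 54 e⁻ (Z=56), Cs+ has 54 e⁻ (Z=55), I- has 54 e⁻ (Z=53). Zr4+ < Y3+ (isoelectronic, higher Z=40 is smaller); Y3+ < La3+ (same group, 1 shell fewer); La3+ < Ba2+ (both 54 e⁻, Z=57>56); Ba2+ < Cs+ (isoelectronic, higher Z=56 is smaller); Cs+ < I- (both 54 e⁻, Z=55>53).
That gives Zr4+ < Y3+ < La3+ < Ba2+ < Cs+ < I-. From the smallest end, number 3 is La3+.

La3+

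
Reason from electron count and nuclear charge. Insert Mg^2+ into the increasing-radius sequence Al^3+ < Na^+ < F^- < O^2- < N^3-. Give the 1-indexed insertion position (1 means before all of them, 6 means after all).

These species are isoelectronic with 10 electrons. The only difference is the number of protons: Al^3+ (Z=13), Mg^2+ (Z=12), Na^+ (Z=11), F^- (Z=9), O^2- (Z=8), N^3- (Z=7). The strongest nuclear pull (Al^3+) gives the smallest ion.
Putting Mg^2+ in gives Al^3+ < Mg^2+ < Na^+ < F^- < O^2- < N^3-; it lands at slot 2.

2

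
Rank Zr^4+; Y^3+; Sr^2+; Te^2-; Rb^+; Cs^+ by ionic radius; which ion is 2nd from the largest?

Cs^+

Zr^4+ has 36 e⁻ (Z=40), Y^3+ has 36 e⁻ (Z=39), Sr^2+ has 36 e⁻ (Z=38), Rb^+ has 36 e⁻ (Z=37), Cs^+ has 54 e⁻ (Z=55), Te^2- has 54 e⁻ (Z=52). Zr^4+ < Y^3+ (isoelectronic, higher Z=40 is smaller); Y^3+ < Sr^2+ (isoelectronic, higher Z=39 is smaller); Sr^2+ < Rb^+ (both 36 e⁻, Z=38>37); Rb^+ < Cs^+ (same group, period 5 vs 6); Cs^+ < Te^2- (isoelectronic, higher Z=55 is smaller).
Full ascending order: Zr^4+ < Y^3+ < Sr^2+ < Rb^+ < Cs^+ < Te^2-. Counting from the largest, position 2 is Cs^+.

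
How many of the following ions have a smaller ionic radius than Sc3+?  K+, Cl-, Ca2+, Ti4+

1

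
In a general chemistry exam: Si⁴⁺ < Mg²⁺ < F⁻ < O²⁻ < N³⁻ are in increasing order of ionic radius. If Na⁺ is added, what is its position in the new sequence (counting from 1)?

All of these have 10 electrons (isoelectronic). With the same electron cloud, the ion with the most protons pulls it in tightest. Nuclear charges: Si⁴⁺ (Z=14), Mg²⁺ (Z=12), Na⁺ (Z=11), F⁻ (Z=9), O²⁻ (Z=8), N³⁻ (Z=7). Highest Z is smallest.
Merged order: Si⁴⁺ < Mg²⁺ < Na⁺ < F⁻ < O²⁻ < N³⁻ — Na⁺ is number 3.

3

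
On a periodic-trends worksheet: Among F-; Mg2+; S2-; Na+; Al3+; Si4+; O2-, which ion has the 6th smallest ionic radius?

O2-

Si4+ has 10 e⁻ (Z=14), Al3+ has 10 e⁻ (Z=13), Mg2+ has 10 e⁻ (Z=12), Na+ has 10 e⁻ (Z=11), F- has 10 e⁻ (Z=9), O2- has 10 e⁻ (Z=8), S2- has 18 e⁻ (Z=16). Si4+ < Al3+ (isoelectronic, higher Z=14 is smaller); Al3+ < Mg2+ (isoelectronic, higher Z=13 is smaller); Mg2+ < Na+ (isoelectronic, higher Z=12 is smaller); Na+ < F- (both 10 e⁻, Z=11>9); F- < O2- (isoelectronic, higher Z=9 is smaller); O2- < S2- (same group, period 2 vs 3).
So the order is Si4+ < Al3+ < Mg2+ < Na+ < F- < O2- < S2-; the 6th-smallest ion is O2-.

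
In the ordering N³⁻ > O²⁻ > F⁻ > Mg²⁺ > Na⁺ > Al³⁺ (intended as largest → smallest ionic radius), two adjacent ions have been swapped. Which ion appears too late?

Na⁺

Scanning neighbour by neighbour, only Mg²⁺/Na⁺ violates a trend: Mg²⁺ and Na⁺ share 10 electrons; the higher nuclear charge on Mg (Z=12) contracts it more, so Mg²⁺ < Na⁺. That makes Na⁺ the one sitting a position late relative to where it belongs.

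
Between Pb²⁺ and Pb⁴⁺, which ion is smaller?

These are all Pb ions. Removing more electrons (higher positive charge) pulls the remaining electrons in closer, so Pb⁴⁺ is smallest and Pb²⁺ is largest.

Pb⁴⁺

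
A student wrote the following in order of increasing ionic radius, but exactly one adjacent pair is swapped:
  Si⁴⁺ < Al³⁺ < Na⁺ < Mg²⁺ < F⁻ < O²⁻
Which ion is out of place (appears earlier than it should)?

The pair Na⁺, Mg²⁺ is the wrong way round — Mg²⁺ and Na⁺ share 10 electrons; the higher nuclear charge on Mg (Z=12) contracts it more, so Mg²⁺ < Na⁺. All other adjacent pairs agree with periodic trends, so Na⁺ is the misplaced ion.

Na⁺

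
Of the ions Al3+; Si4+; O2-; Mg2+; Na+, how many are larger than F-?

1

These species are isoelectronic with 10 electrons. The only difference is the number of protons: Si4+ (Z=14), Al3+ (Z=13), Mg2+ (Z=12), Na+ (Z=11), F- (Z=9), O2- (Z=8). The strongest nuclear pull (Si4+) gives the smallest ion.
Relative to F-, the ions that are larger are O2-. So 1 is larger.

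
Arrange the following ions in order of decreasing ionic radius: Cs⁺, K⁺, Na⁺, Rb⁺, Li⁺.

Cs⁺ > Rb⁺ > K⁺ > Na⁺ > Li⁺

Same group, same charge. Going down the group adds an extra shell of electrons, so the ion gets larger: Li⁺ is highest in the group and smallest.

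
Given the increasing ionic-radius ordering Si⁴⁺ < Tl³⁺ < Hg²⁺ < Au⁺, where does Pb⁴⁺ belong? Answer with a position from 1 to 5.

Work out protons and electrons: Si⁴⁺: 10 e⁻, Z=14, Pb⁴⁺: 78 e⁻, Z=82, Tl³⁺: 78 e⁻, Z=81, Hg²⁺: 78 e⁻, Z=80, Au⁺: 78 e⁻, Z=79. Si⁴⁺ < Pb⁴⁺ (same group, period 3 vs 6); Pb⁴⁺ < Tl³⁺ (isoelectronic, higher Z=82 is smaller); Tl³⁺ < Hg²⁺ (isoelectronic, higher Z=81 is smaller); Hg²⁺ < Au⁺ (isoelectronic, higher Z=80 is smaller).
With Pb⁴⁺ included the full order is Si⁴⁺ < Pb⁴⁺ < Tl³⁺ < Hg²⁺ < Au⁺, so it takes position 2.

2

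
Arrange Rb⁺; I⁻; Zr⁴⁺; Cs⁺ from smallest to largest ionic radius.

Zr⁴⁺ < Rb⁺ < Cs⁺ < I⁻

First list Z and electron count for each: Zr⁴⁺: 36 e⁻, Z=40, Rb⁺: 36 e⁻, Z=37, Cs⁺: 54 e⁻, Z=55, I⁻: 54 e⁻, Z=53. Zr⁴⁺ < Rb⁺ (isoelectronic, higher Z=40 is smaller); Rb⁺ < Cs⁺ (same group, period 5 vs 6); Cs⁺ < I⁻ (both 54 e⁻, Z=55>53).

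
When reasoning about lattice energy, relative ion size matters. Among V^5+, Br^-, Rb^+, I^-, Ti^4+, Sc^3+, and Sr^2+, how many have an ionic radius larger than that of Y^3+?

4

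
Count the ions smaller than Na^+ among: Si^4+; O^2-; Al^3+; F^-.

Each ion has 10 electrons. The ranking follows nuclear charge in reverse — greater Z gives a smaller radius. Si^4+ (Z=14), Al^3+ (Z=13), Na^+ (Z=11), F^- (Z=9), O^2- (Z=8).
Overall: Si^4+ < Al^3+ < Na^+ < F^- < O^2-. Na^+ has 2 below it and 2 above. That's 2.

2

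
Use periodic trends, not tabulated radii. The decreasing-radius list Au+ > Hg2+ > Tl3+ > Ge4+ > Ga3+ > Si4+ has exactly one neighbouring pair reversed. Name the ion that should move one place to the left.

Ga3+

Scanning neighbour by neighbour, only Ge4+/Ga3+ violates a trend: they are isoelectronic (28 e⁻) and Ge has more protons than Ga (32 vs 31), making Ge4+ smaller. That makes Ga3+ the one sitting a position late relative to where it belongs.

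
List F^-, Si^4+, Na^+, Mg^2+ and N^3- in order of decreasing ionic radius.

N^3- > F^- > Na^+ > Mg^2+ > Si^4+

Isoelectronic series (10 e⁻ each). Size is set by nuclear charge: more protons means a smaller ion. Si^4+ (Z=14), Mg^2+ (Z=12), Na^+ (Z=11), F^- (Z=9), N^3- (Z=7).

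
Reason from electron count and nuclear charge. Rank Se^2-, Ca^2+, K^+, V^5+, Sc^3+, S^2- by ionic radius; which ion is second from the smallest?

V^5+: 18 e⁻, Z=23, Sc^3+: 18 e⁻, Z=21, Ca^2+: 18 e⁻, Z=20, K^+: 18 e⁻, Z=19, S^2-: 18 e⁻, Z=16, Se^2-: 36 e⁻, Z=34. V^5+ < Sc^3+ (both 18 e⁻, Z=23>21); Sc^3+ < Ca^2+ (isoelectronic, higher Z=21 is smaller); Ca^2+ < K^+ (both 18 e⁻, Z=20>19); K^+ < S^2- (both 18 e⁻, Z=19>16); S^2- < Se^2- (same group, 1 shell fewer).
That gives V^5+ < Sc^3+ < Ca^2+ < K^+ < S^2- < Se^2-. From the smallest end, number 2 is Sc^3+.

Sc^3+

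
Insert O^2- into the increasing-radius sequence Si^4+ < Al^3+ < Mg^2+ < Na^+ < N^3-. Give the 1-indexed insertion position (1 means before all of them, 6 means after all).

5

Isoelectronic series (10 e⁻ each). Size is set by nuclear charge: more protons means a smaller ion. Si^4+ (Z=14), Al^3+ (Z=13), Mg^2+ (Z=12), Na^+ (Z=11), O^2- (Z=8), N^3- (Z=7).
Merged order: Si^4+ < Al^3+ < Mg^2+ < Na^+ < O^2- < N^3- — O^2- is number 5.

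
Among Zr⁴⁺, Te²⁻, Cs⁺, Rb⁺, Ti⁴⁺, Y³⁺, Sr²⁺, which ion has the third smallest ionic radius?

Y³⁺

Work out protons and electrons: Ti⁴⁺ has 18 e⁻ (Z=22), Zr⁴⁺ has 36 e⁻ (Z=40), Y³⁺ has 36 e⁻ (Z=39), Sr²⁺ has 36 e⁻ (Z=38), Rb⁺ has 36 e⁻ (Z=37), Cs⁺ has 54 e⁻ (Z=55), Te²⁻ has 54 e⁻ (Z=52). Ti⁴⁺ < Zr⁴⁺ (same group, period 4 vs 5); Zr⁴⁺ < Y³⁺ (both 36 e⁻, Z=40>39); Y³⁺ < Sr²⁺ (isoelectronic, higher Z=39 is smaller); Sr²⁺ < Rb⁺ (both 36 e⁻, Z=38>37); Rb⁺ < Cs⁺ (same group, 1 shell fewer); Cs⁺ < Te²⁻ (both 54 e⁻, Z=55>52).
That gives Ti⁴⁺ < Zr⁴⁺ < Y³⁺ < Sr²⁺ < Rb⁺ < Cs⁺ < Te²⁻. From the smallest end, number 3 is Y³⁺.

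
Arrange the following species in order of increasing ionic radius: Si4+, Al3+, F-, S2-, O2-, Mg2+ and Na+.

Electron counts and nuclear charges: Si4+ has 10 e⁻ (Z=14), Al3+ has 10 e⁻ (Z=13), Mg2+ has 10 e⁻ (Z=12), Na+ has 10 e⁻ (Z=11), F- has 10 e⁻ (Z=9), O2- has 10 e⁻ (Z=8), S2- has 18 e⁻ (Z=16). Si4+ < Al3+ (isoelectronic, higher Z=14 is smaller); Al3+ < Mg2+ (isoelectronic, higher Z=13 is smaller); Mg2+ < Na+ (both 10 e⁻, Z=12>11); Na+ < F- (both 10 e⁻, Z=11>9); F- < O2- (both 10 e⁻, Z=9>8); O2- < S2- (same group, period 2 vs 3).

Si4+ < Al3+ < Mg2+ < Na+ < F- < O2- < S2-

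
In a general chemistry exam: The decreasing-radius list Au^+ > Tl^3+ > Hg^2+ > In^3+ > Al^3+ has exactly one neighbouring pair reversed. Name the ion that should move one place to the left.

Check each adjacent pair. Tl^3+ and Hg^2+ are reversed: both have 78 electrons but Z(Tl)=81 > Z(Hg)=80, so Tl^3+ should be the smaller of the two. No other neighbouring pair contradicts the periodic trends, so Hg^2+ is the ion listed too late.

Hg^2+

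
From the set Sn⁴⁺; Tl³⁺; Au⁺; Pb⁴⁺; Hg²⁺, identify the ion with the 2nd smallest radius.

Work out protons and electrons: Sn⁴⁺ (Z=50, 46 e⁻), Pb⁴⁺ (Z=82, 78 e⁻), Tl³⁺ (Z=81, 78 e⁻), Hg²⁺ (Z=80, 78 e⁻), Au⁺ (Z=79, 78 e⁻). Sn⁴⁺ < Pb⁴⁺ (same group, period 5 vs 6); Pb⁴⁺ < Tl³⁺ (isoelectronic, higher Z=82 is smaller); Tl³⁺ < Hg²⁺ (both 78 e⁻, Z=81>80); Hg²⁺ < Au⁺ (isoelectronic, higher Z=80 is smaller).
Full ascending order: Sn⁴⁺ < Pb⁴⁺ < Tl³⁺ < Hg²⁺ < Au⁺. Counting from the smallest, position 2 is Pb⁴⁺.

Pb⁴⁺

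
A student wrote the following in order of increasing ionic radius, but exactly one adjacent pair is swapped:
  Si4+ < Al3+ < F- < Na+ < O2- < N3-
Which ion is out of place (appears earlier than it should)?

Compare adjacent ions: they are isoelectronic (10 e⁻) and Na has more protons than F (11 vs 9), making Na+ smaller — yet in this increasing list F- sits before Na+. Nothing else is reversed, so F- should move one place to the right.

F-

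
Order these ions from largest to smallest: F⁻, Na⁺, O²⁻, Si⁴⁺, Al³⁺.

O²⁻ > F⁻ > Na⁺ > Al³⁺ > Si⁴⁺

All of these have 10 electrons (isoelectronic). With the same electron cloud, the ion with the most protons pulls it in tightest. Nuclear charges: Si⁴⁺ (Z=14), Al³⁺ (Z=13), Na⁺ (Z=11), F⁻ (Z=9), O²⁻ (Z=8). Highest Z is smallest.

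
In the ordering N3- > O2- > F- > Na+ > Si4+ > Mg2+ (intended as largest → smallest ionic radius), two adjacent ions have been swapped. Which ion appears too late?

Mg2+

Check each adjacent pair. Si4+ and Mg2+ are reversed: Si4+ and Mg2+ share 10 electrons; the higher nuclear charge on Si (Z=14) contracts it more, so Si4+ < Mg2+. No other neighbouring pair contradicts the periodic trends, so Mg2+ is the ion listed too late.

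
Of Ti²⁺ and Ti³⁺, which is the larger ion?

Ti²⁺

For a single element, ionic radius drops as positive charge rises — Ti³⁺ < Ti²⁺.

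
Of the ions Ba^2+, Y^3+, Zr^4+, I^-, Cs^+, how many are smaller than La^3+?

2

First list Z and electron count for each: Zr^4+: 36 e⁻, Z=40, Y^3+: 36 e⁻, Z=39, La^3+: 54 e⁻, Z=57, Ba^2+: 54 e⁻, Z=56, Cs^+: 54 e⁻, Z=55, I^-: 54 e⁻, Z=53. Zr^4+ < Y^3+ (both 36 e⁻, Z=40>39); Y^3+ < La^3+ (same group, 1 shell fewer); La^3+ < Ba^2+ (both 54 e⁻, Z=57>56); Ba^2+ < Cs^+ (isoelectronic, higher Z=56 is smaller); Cs^+ < I^- (both 54 e⁻, Z=55>53).
Placing each against La^3+: smaller — Zr^4+, Y^3+; larger — Ba^2+, Cs^+, I^-. Count: 2.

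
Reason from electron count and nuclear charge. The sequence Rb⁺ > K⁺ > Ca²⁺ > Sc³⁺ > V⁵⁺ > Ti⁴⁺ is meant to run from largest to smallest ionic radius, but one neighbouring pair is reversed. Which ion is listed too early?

V⁵⁺

Scanning neighbour by neighbour, only V⁵⁺/Ti⁴⁺ violates a trend: they are isoelectronic (18 e⁻) and V has more protons than Ti (23 vs 22), making V⁵⁺ smaller. That makes V⁵⁺ the one sitting a position early relative to where it belongs.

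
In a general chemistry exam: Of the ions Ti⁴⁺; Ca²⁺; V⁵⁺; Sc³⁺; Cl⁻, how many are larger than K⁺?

These species are isoelectronic with 18 electrons. The only difference is the number of protons: V⁵⁺ (Z=23), Ti⁴⁺ (Z=22), Sc³⁺ (Z=21), Ca²⁺ (Z=20), K⁺ (Z=19), Cl⁻ (Z=17). The strongest nuclear pull (V⁵⁺) gives the smallest ion.
Ordering all of them (including K⁺) by radius gives V⁵⁺ < Ti⁴⁺ < Sc³⁺ < Ca²⁺ < K⁺ < Cl⁻. Count: 1.

1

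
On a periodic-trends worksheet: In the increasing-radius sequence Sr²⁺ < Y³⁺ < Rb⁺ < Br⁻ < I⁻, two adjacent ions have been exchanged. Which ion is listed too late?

Y³⁺

Check each adjacent pair. Sr²⁺ and Y³⁺ are reversed: they are isoelectronic (36 e⁻) and Y has more protons than Sr (39 vs 38), making Y³⁺ smaller. No other neighbouring pair contradicts the periodic trends, so Y³⁺ is the ion listed too late.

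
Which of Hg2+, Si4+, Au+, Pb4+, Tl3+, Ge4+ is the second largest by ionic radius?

Hg2+

Si4+ (Z=14, 10 e⁻), Ge4+ (Z=32, 28 e⁻), Pb4+ (Z=82, 78 e⁻), Tl3+ (Z=81, 78 e⁻), Hg2+ (Z=80, 78 e⁻), Au+ (Z=79, 78 e⁻). Si4+ < Ge4+ (same group, 1 shell fewer); Ge4+ < Pb4+ (same group, 2 shells fewer); Pb4+ < Tl3+ (both 78 e⁻, Z=82>81); Tl3+ < Hg2+ (isoelectronic, higher Z=81 is smaller); Hg2+ < Au+ (isoelectronic, higher Z=80 is smaller).
That gives Si4+ < Ge4+ < Pb4+ < Tl3+ < Hg2+ < Au+. From the largest end, number 2 is Hg2+.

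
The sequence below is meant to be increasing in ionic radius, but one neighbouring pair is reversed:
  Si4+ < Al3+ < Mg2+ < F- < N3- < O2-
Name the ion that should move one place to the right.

N3-

Scanning neighbour by neighbour, only N3-/O2- violates a trend: both have 10 electrons but Z(O)=8 > Z(N)=7, so O2- should be the smaller of the two. That makes N3- the one sitting a position early relative to where it belongs.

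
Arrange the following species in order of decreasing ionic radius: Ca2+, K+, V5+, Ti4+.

K+ > Ca2+ > Ti4+ > V5+

Each ion has 18 electrons. The ranking follows nuclear charge in reverse — greater Z gives a smaller radius. V5+ (Z=23), Ti4+ (Z=22), Ca2+ (Z=20), K+ (Z=19).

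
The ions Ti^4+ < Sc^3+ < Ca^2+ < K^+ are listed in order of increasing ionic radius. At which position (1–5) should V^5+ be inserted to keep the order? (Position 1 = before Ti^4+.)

Each ion has 18 electrons. The ranking follows nuclear charge in reverse — greater Z gives a smaller radius. V^5+ (Z=23), Ti^4+ (Z=22), Sc^3+ (Z=21), Ca^2+ (Z=20), K^+ (Z=19).
Merged order: V^5+ < Ti^4+ < Sc^3+ < Ca^2+ < K^+ — V^5+ is number 1.

1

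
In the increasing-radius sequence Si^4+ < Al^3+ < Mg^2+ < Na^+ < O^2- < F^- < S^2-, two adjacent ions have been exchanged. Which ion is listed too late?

Check each adjacent pair. O^2- and F^- are reversed: F^- and O^2- share 10 electrons; the higher nuclear charge on F (Z=9) contracts it more, so F^- < O^2-. No other neighbouring pair contradicts the periodic trends, so F^- is the ion listed too late.

F^-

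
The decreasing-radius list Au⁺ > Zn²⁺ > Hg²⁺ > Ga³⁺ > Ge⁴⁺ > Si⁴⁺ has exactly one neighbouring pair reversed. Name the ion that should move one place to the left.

The pair Zn²⁺, Hg²⁺ is the wrong way round — same group and charge — period 4 sits above period 6, so Zn²⁺ is smaller. All other adjacent pairs agree with periodic trends, so Hg²⁺ is the misplaced ion.

Hg²⁺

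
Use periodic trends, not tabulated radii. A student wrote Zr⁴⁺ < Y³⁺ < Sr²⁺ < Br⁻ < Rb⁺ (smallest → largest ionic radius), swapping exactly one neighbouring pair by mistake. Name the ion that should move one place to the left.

The pair Br⁻, Rb⁺ is the wrong way round — both have 36 electrons but Z(Rb)=37 > Z(Br)=35, so Rb⁺ should be the smaller of the two. All other adjacent pairs agree with periodic trends, so Rb⁺ is the misplaced ion.

Rb⁺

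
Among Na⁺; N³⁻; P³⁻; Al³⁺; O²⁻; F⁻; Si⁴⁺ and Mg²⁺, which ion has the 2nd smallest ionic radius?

Al³⁺

Tabulating Z and e⁻: Si⁴⁺ (Z=14, 10 e⁻), Al³⁺ (Z=13, 10 e⁻), Mg²⁺ (Z=12, 10 e⁻), Na⁺ (Z=11, 10 e⁻), F⁻ (Z=9, 10 e⁻), O²⁻ (Z=8, 10 e⁻), N³⁻ (Z=7, 10 e⁻), P³⁻ (Z=15, 18 e⁻). Si⁴⁺ < Al³⁺ (both 10 e⁻, Z=14>13); Al³⁺ < Mg²⁺ (isoelectronic, higher Z=13 is smaller); Mg²⁺ < Na⁺ (both 10 e⁻, Z=12>11); Na⁺ < F⁻ (both 10 e⁻, Z=11>9); F⁻ < O²⁻ (isoelectronic, higher Z=9 is smaller); O²⁻ < N³⁻ (isoelectronic, higher Z=8 is smaller); N³⁻ < P³⁻ (same group, period 2 vs 3).
That gives Si⁴⁺ < Al³⁺ < Mg²⁺ < Na⁺ < F⁻ < O²⁻ < N³⁻ < P³⁻. From the smallest end, number 2 is Al³⁺.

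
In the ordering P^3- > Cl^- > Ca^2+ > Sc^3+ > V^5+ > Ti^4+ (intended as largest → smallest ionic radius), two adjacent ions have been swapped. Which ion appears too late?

Check each adjacent pair. V^5+ and Ti^4+ are reversed: both have 18 electrons but Z(V)=23 > Z(Ti)=22, so V^5+ should be the smaller of the two. No other neighbouring pair contradicts the periodic trends, so Ti^4+ is the ion listed too late.

Ti^4+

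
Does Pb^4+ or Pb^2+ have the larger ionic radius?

Pb^2+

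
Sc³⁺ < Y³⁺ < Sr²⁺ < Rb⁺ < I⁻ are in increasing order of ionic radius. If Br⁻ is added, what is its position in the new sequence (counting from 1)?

Tabulating Z and e⁻: Sc³⁺ (Z=21, 18 e⁻), Y³⁺ (Z=39, 36 e⁻), Sr²⁺ (Z=38, 36 e⁻), Rb⁺ (Z=37, 36 e⁻), Br⁻ (Z=35, 36 e⁻), I⁻ (Z=53, 54 e⁻). Sc³⁺ < Y³⁺ (same group, period 4 vs 5); Y³⁺ < Sr²⁺ (both 36 e⁻, Z=39>38); Sr²⁺ < Rb⁺ (both 36 e⁻, Z=38>37); Rb⁺ < Br⁻ (isoelectronic, higher Z=37 is smaller); Br⁻ < I⁻ (same group, period 4 vs 5).
Merged order: Sc³⁺ < Y³⁺ < Sr²⁺ < Rb⁺ < Br⁻ < I⁻ — Br⁻ is number 5.

5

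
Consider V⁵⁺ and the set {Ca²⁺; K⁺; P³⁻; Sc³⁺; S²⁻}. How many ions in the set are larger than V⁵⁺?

These species are isoelectronic with 18 electrons. The only difference is the number of protons: V⁵⁺ (Z=23), Sc³⁺ (Z=21), Ca²⁺ (Z=20), K⁺ (Z=19), S²⁻ (Z=16), P³⁻ (Z=15). The strongest nuclear pull (V⁵⁺) gives the smallest ion.
Ordering all of them (including V⁵⁺) by radius gives V⁵⁺ < Sc³⁺ < Ca²⁺ < K⁺ < S²⁻ < P³⁻. That's 5.

5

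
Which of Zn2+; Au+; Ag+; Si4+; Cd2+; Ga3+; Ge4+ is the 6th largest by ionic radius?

Ge4+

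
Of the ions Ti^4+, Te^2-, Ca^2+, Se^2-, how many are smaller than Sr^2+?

Ti^4+ has 18 e⁻ (Z=22), Ca^2+ has 18 e⁻ (Z=20), Sr^2+ has 36 e⁻ (Z=38), Se^2- has 36 e⁻ (Z=34), Te^2- has 54 e⁻ (Z=52). Ti^4+ < Ca^2+ (both 18 e⁻, Z=22>20); Ca^2+ < Sr^2+ (same group, 1 shell fewer); Sr^2+ < Se^2- (both 36 e⁻, Z=38>34); Se^2- < Te^2- (same group, 1 shell fewer).
Placing each against Sr^2+: smaller — Ti^4+, Ca^2+; larger — Se^2-, Te^2-. So 2 are smaller.

2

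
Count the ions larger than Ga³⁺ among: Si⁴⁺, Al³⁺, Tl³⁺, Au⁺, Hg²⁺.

Electron counts and nuclear charges: Si⁴⁺: 10 e⁻, Z=14, Al³⁺: 10 e⁻, Z=13, Ga³⁺: 28 e⁻, Z=31, Tl³⁺: 78 e⁻, Z=81, Hg²⁺: 78 e⁻, Z=80, Au⁺: 78 e⁻, Z=79. Si⁴⁺ < Al³⁺ (both 10 e⁻, Z=14>13); Al³⁺ < Ga³⁺ (same group, period 3 vs 4); Ga³⁺ < Tl³⁺ (same group, period 4 vs 6); Tl³⁺ < Hg²⁺ (isoelectronic, higher Z=81 is smaller); Hg²⁺ < Au⁺ (isoelectronic, higher Z=80 is smaller).
Ordering all of them (including Ga³⁺) by radius gives Si⁴⁺ < Al³⁺ < Ga³⁺ < Tl³⁺ < Hg²⁺ < Au⁺. So 3 are larger.

3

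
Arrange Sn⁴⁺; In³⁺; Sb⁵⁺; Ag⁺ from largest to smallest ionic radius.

Ag⁺ > In³⁺ > Sn⁴⁺ > Sb⁵⁺

All of these have 46 electrons (isoelectronic). With the same electron cloud, the ion with the most protons pulls it in tightest. Nuclear charges: Sb⁵⁺ (Z=51), Sn⁴⁺ (Z=50), In³⁺ (Z=49), Ag⁺ (Z=47). Highest Z is smallest.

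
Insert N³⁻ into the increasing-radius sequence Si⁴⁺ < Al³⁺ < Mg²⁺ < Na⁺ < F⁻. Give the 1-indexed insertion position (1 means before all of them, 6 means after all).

6

All of these have 10 electrons (isoelectronic). With the same electron cloud, the ion with the most protons pulls it in tightest. Nuclear charges: Si⁴⁺ (Z=14), Al³⁺ (Z=13), Mg²⁺ (Z=12), Na⁺ (Z=11), F⁻ (Z=9), N³⁻ (Z=7). Highest Z is smallest.
With N³⁻ included the full order is Si⁴⁺ < Al³⁺ < Mg²⁺ < Na⁺ < F⁻ < N³⁻, so it takes position 6.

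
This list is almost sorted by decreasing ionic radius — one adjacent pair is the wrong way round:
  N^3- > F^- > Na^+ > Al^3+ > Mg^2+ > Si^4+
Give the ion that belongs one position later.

Al^3+

Scanning neighbour by neighbour, only Al^3+/Mg^2+ violates a trend: Al^3+ and Mg^2+ share 10 electrons; the higher nuclear charge on Al (Z=13) contracts it more, so Al^3+ < Mg^2+. That makes Al^3+ the one sitting a position early relative to where it belongs.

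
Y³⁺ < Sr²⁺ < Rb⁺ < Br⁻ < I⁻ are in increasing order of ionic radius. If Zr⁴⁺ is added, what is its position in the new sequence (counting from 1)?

1

Electron counts and nuclear charges: Zr⁴⁺ has 36 e⁻ (Z=40), Y³⁺ has 36 e⁻ (Z=39), Sr²⁺ has 36 e⁻ (Z=38), Rb⁺ has 36 e⁻ (Z=37), Br⁻ has 36 e⁻ (Z=35), I⁻ has 54 e⁻ (Z=53). Zr⁴⁺ < Y³⁺ (both 36 e⁻, Z=40>39); Y³⁺ < Sr²⁺ (both 36 e⁻, Z=39>38); Sr²⁺ < Rb⁺ (isoelectronic, higher Z=38 is smaller); Rb⁺ < Br⁻ (isoelectronic, higher Z=37 is smaller); Br⁻ < I⁻ (same group, period 4 vs 5).
With Zr⁴⁺ included the full order is Zr⁴⁺ < Y³⁺ < Sr²⁺ < Rb⁺ < Br⁻ < I⁻, so it takes position 1.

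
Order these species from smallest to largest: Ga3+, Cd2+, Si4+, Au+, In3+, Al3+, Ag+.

Si4+ (Z=14, 10 e⁻), Al3+ (Z=13, 10 e⁻), Ga3+ (Z=31, 28 e⁻), In3+ (Z=49, 46 e⁻), Cd2+ (Z=48, 46 e⁻), Ag+ (Z=47, 46 e⁻), Au+ (Z=79, 78 e⁻). Si4+ < Al3+ (isoelectronic, higher Z=14 is smaller); Al3+ < Ga3+ (same group, period 3 vs 4); Ga3+ < In3+ (same group, period 4 vs 5); In3+ < Cd2+ (isoelectronic, higher Z=49 is smaller); Cd2+ < Ag+ (isoelectronic, higher Z=48 is smaller); Ag+ < Au+ (same group, period 5 vs 6).

Si4+ < Al3+ < Ga3+ < In3+ < Cd2+ < Ag+ < Au+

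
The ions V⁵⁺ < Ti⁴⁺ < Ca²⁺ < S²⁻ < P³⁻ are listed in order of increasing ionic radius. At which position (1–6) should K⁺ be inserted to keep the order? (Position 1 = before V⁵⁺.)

These species are isoelectronic with 18 electrons. The only difference is the number of protons: V⁵⁺ (Z=23), Ti⁴⁺ (Z=22), Ca²⁺ (Z=20), K⁺ (Z=19), S²⁻ (Z=16), P³⁻ (Z=15). The strongest nuclear pull (V⁵⁺) gives the smallest ion.
Merged order: V⁵⁺ < Ti⁴⁺ < Ca²⁺ < K⁺ < S²⁻ < P³⁻ — K⁺ is number 4.

4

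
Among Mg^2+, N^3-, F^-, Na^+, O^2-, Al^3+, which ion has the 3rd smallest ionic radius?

Each ion has 10 electrons. The ranking follows nuclear charge in reverse — greater Z gives a smaller radius. Al^3+ (Z=13), Mg^2+ (Z=12), Na^+ (Z=11), F^- (Z=9), O^2- (Z=8), N^3- (Z=7).
Full ascending order: Al^3+ < Mg^2+ < Na^+ < F^- < O^2- < N^3-. Counting from the smallest, position 3 is Na^+.

Na^+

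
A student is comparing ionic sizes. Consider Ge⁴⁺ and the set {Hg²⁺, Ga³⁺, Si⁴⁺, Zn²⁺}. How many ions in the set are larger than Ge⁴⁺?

3

Si⁴⁺ has 10 e⁻ (Z=14), Ge⁴⁺ has 28 e⁻ (Z=32), Ga³⁺ has 28 e⁻ (Z=31), Zn²⁺ has 28 e⁻ (Z=30), Hg²⁺ has 78 e⁻ (Z=80). Si⁴⁺ < Ge⁴⁺ (same group, period 3 vs 4); Ge⁴⁺ < Ga³⁺ (both 28 e⁻, Z=32>31); Ga³⁺ < Zn²⁺ (both 28 e⁻, Z=31>30); Zn²⁺ < Hg²⁺ (same group, period 4 vs 6).
Overall: Si⁴⁺ < Ge⁴⁺ < Ga³⁺ < Zn²⁺ < Hg²⁺. Ge⁴⁺ has 1 below it and 3 above. That's 3.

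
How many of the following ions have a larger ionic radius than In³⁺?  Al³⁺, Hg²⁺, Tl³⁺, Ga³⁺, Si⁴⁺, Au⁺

3

First list Z and electron count for each: Si⁴⁺ has 10 e⁻ (Z=14), Al³⁺ has 10 e⁻ (Z=13), Ga³⁺ has 28 e⁻ (Z=31), In³⁺ has 46 e⁻ (Z=49), Tl³⁺ has 78 e⁻ (Z=81), Hg²⁺ has 78 e⁻ (Z=80), Au⁺ has 78 e⁻ (Z=79). Si⁴⁺ < Al³⁺ (isoelectronic, higher Z=14 is smaller); Al³⁺ < Ga³⁺ (same group, 1 shell fewer); Ga³⁺ < In³⁺ (same group, 1 shell fewer); In³⁺ < Tl³⁺ (same group, period 5 vs 6); Tl³⁺ < Hg²⁺ (both 78 e⁻, Z=81>80); Hg²⁺ < Au⁺ (isoelectronic, higher Z=80 is smaller).
Placing each against In³⁺: smaller — Si⁴⁺, Al³⁺, Ga³⁺; larger — Tl³⁺, Hg²⁺, Au⁺. That's 3.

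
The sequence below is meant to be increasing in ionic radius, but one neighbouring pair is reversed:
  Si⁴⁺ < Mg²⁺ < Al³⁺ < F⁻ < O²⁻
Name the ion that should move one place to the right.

Compare adjacent ions: they are isoelectronic (10 e⁻) and Al has more protons than Mg (13 vs 12), making Al³⁺ smaller — yet in this increasing list Mg²⁺ sits before Al³⁺. Nothing else is reversed, so Mg²⁺ should move one place to the right.

Mg²⁺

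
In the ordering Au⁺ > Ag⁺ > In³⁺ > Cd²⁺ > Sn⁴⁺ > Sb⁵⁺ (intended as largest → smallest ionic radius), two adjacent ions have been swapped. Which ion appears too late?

The pair In³⁺, Cd²⁺ is the wrong way round — both have 46 electrons but Z(In)=49 > Z(Cd)=48, so In³⁺ should be the smaller of the two. All other adjacent pairs agree with periodic trends, so Cd²⁺ is the misplaced ion.

Cd²⁺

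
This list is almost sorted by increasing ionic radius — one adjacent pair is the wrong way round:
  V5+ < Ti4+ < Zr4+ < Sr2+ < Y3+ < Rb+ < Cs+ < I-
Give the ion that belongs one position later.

Scanning neighbour by neighbour, only Sr2+/Y3+ violates a trend: they are isoelectronic (36 e⁻) and Y has more protons than Sr (39 vs 38), making Y3+ smaller. That makes Sr2+ the one sitting a position early relative to where it belongs.

Sr2+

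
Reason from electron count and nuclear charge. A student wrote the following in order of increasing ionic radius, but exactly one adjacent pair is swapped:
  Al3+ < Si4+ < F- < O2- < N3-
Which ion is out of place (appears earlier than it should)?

Al3+

Check each adjacent pair. Al3+ and Si4+ are reversed: Si4+ and Al3+ share 10 electrons; the higher nuclear charge on Si (Z=14) contracts it more, so Si4+ < Al3+. No other neighbouring pair contradicts the periodic trends, so Al3+ is the ion listed too early.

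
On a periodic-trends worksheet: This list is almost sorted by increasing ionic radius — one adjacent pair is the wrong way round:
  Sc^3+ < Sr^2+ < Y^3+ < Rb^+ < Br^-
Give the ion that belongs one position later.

Sr^2+

The pair Sr^2+, Y^3+ is the wrong way round — they are isoelectronic (36 e⁻) and Y has more protons than Sr (39 vs 38), making Y^3+ smaller. All other adjacent pairs agree with periodic trends, so Sr^2+ is the misplaced ion.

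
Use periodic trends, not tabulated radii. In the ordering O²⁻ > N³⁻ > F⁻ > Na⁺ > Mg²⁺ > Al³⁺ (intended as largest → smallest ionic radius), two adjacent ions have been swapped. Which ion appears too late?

N³⁻

Scanning neighbour by neighbour, only O²⁻/N³⁻ violates a trend: O²⁻ and N³⁻ share 10 electrons; the higher nuclear charge on O (Z=8) contracts it more, so O²⁻ < N³⁻. That makes N³⁻ the one sitting a position late relative to where it belongs.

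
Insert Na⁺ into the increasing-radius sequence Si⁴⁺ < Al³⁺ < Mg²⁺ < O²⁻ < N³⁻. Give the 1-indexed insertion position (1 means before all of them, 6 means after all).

All of these have 10 electrons (isoelectronic). With the same electron cloud, the ion with the most protons pulls it in tightest. Nuclear charges: Si⁴⁺ (Z=14), Al³⁺ (Z=13), Mg²⁺ (Z=12), Na⁺ (Z=11), O²⁻ (Z=8), N³⁻ (Z=7). Highest Z is smallest.
With Na⁺ included the full order is Si⁴⁺ < Al³⁺ < Mg²⁺ < Na⁺ < O²⁻ < N³⁻, so it takes position 4.

4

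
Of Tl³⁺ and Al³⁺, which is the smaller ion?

Al³⁺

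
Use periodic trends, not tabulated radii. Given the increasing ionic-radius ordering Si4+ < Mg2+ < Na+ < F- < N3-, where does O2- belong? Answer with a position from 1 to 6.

5

Isoelectronic series (10 e⁻ each). Size is set by nuclear charge: more protons means a smaller ion. Si4+ (Z=14), Mg2+ (Z=12), Na+ (Z=11), F- (Z=9), O2- (Z=8), N3- (Z=7).
Putting O2- in gives Si4+ < Mg2+ < Na+ < F- < O2- < N3-; it lands at slot 5.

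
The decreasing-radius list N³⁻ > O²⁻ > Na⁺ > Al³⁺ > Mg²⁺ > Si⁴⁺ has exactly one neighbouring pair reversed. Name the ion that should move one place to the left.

Check each adjacent pair. Al³⁺ and Mg²⁺ are reversed: they are isoelectronic (10 e⁻) and Al has more protons than Mg (13 vs 12), making Al³⁺ smaller. No other neighbouring pair contradicts the periodic trends, so Mg²⁺ is the ion listed too late.

Mg²⁺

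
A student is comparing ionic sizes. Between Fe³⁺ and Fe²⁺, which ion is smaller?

Fe³⁺

For a single element, ionic radius drops as positive charge rises — Fe³⁺ < Fe²⁺.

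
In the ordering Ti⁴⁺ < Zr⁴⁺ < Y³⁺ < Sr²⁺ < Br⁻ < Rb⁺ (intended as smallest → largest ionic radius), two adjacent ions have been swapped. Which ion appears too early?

Br⁻

Check each adjacent pair. Br⁻ and Rb⁺ are reversed: both have 36 electrons but Z(Rb)=37 > Z(Br)=35, so Rb⁺ should be the smaller of the two. No other neighbouring pair contradicts the periodic trends, so Br⁻ is the ion listed too early.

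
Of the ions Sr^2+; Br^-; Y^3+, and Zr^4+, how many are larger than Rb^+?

These species are isoelectronic with 36 electrons. The only difference is the number of protons: Zr^4+ (Z=40), Y^3+ (Z=39), Sr^2+ (Z=38), Rb^+ (Z=37), Br^- (Z=35). The strongest nuclear pull (Zr^4+) gives the smallest ion.
Overall: Zr^4+ < Y^3+ < Sr^2+ < Rb^+ < Br^-. Rb^+ has 3 below it and 1 above. Count: 1.

1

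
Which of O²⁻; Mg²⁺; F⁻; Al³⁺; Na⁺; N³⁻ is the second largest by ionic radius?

O²⁻

All of these have 10 electrons (isoelectronic). With the same electron cloud, the ion with the most protons pulls it in tightest. Nuclear charges: Al³⁺ (Z=13), Mg²⁺ (Z=12), Na⁺ (Z=11), F⁻ (Z=9), O²⁻ (Z=8), N³⁻ (Z=7). Highest Z is smallest.
So the order is Al³⁺ < Mg²⁺ < Na⁺ < F⁻ < O²⁻ < N³⁻; the 2nd-largest ion is O²⁻.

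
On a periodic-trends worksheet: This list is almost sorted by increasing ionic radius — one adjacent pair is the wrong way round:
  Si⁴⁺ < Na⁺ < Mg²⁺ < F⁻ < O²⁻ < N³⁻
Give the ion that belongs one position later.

Scanning neighbour by neighbour, only Na⁺/Mg²⁺ violates a trend: they are isoelectronic (10 e⁻) and Mg has more protons than Na (12 vs 11), making Mg²⁺ smaller. That makes Na⁺ the one sitting a position early relative to where it belongs.

Na⁺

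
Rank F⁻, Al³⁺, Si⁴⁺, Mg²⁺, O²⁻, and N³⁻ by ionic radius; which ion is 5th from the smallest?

These species are isoelectronic with 10 electrons. The only difference is the number of protons: Si⁴⁺ (Z=14), Al³⁺ (Z=13), Mg²⁺ (Z=12), F⁻ (Z=9), O²⁻ (Z=8), N³⁻ (Z=7). The strongest nuclear pull (Si⁴⁺) gives the smallest ion.
Ordering: Si⁴⁺ < Al³⁺ < Mg²⁺ < F⁻ < O²⁻ < N³⁻. The 5th smallest is O²⁻.

O²⁻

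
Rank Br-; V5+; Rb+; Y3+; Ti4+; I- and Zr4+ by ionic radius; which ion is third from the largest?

First list Z and electron count for each: V5+ (Z=23, 18 e⁻), Ti4+ (Z=22, 18 e⁻), Zr4+ (Z=40, 36 e⁻), Y3+ (Z=39, 36 e⁻), Rb+ (Z=37, 36 e⁻), Br- (Z=35, 36 e⁻), I- (Z=53, 54 e⁻). V5+ < Ti4+ (isoelectronic, higher Z=23 is smaller); Ti4+ < Zr4+ (same group, 1 shell fewer); Zr4+ < Y3+ (isoelectronic, higher Z=40 is smaller); Y3+ < Rb+ (isoelectronic, higher Z=39 is smaller); Rb+ < Br- (isoelectronic, higher Z=37 is smaller); Br- < I- (same group, period 4 vs 5).
So the order is V5+ < Ti4+ < Zr4+ < Y3+ < Rb+ < Br- < I-; the 3rd-largest ion is Rb+.

Rb+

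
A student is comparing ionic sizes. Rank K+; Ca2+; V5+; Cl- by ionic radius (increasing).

V5+ < Ca2+ < K+ < Cl-

Isoelectronic series (18 e⁻ each). Size is set by nuclear charge: more protons means a smaller ion. V5+ (Z=23), Ca2+ (Z=20), K+ (Z=19), Cl- (Z=17).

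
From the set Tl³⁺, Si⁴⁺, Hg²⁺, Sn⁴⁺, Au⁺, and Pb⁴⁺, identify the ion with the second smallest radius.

Electron counts and nuclear charges: Si⁴⁺: 10 e⁻, Z=14, Sn⁴⁺: 46 e⁻, Z=50, Pb⁴⁺: 78 e⁻, Z=82, Tl³⁺: 78 e⁻, Z=81, Hg²⁺: 78 e⁻, Z=80, Au⁺: 78 e⁻, Z=79. Si⁴⁺ < Sn⁴⁺ (same group, 2 shells fewer); Sn⁴⁺ < Pb⁴⁺ (same group, period 5 vs 6); Pb⁴⁺ < Tl³⁺ (isoelectronic, higher Z=82 is smaller); Tl³⁺ < Hg²⁺ (both 78 e⁻, Z=81>80); Hg²⁺ < Au⁺ (isoelectronic, higher Z=80 is smaller).
Ordering: Si⁴⁺ < Sn⁴⁺ < Pb⁴⁺ < Tl³⁺ < Hg²⁺ < Au⁺. The second smallest is Sn⁴⁺.

Sn⁴⁺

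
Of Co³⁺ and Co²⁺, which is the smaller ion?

These are all Co ions. Removing more electrons (higher positive charge) pulls the remaining electrons in closer, so Co³⁺ is smallest and Co²⁺ is largest.

Co³⁺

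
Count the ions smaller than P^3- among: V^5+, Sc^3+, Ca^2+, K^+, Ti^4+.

Each ion has 18 electrons. The ranking follows nuclear charge in reverse — greater Z gives a smaller radius. V^5+ (Z=23), Ti^4+ (Z=22), Sc^3+ (Z=21), Ca^2+ (Z=20), K^+ (Z=19), P^3- (Z=15).
Ordering all of them (including P^3-) by radius gives V^5+ < Ti^4+ < Sc^3+ < Ca^2+ < K^+ < P^3-. So 5 are smaller.

5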